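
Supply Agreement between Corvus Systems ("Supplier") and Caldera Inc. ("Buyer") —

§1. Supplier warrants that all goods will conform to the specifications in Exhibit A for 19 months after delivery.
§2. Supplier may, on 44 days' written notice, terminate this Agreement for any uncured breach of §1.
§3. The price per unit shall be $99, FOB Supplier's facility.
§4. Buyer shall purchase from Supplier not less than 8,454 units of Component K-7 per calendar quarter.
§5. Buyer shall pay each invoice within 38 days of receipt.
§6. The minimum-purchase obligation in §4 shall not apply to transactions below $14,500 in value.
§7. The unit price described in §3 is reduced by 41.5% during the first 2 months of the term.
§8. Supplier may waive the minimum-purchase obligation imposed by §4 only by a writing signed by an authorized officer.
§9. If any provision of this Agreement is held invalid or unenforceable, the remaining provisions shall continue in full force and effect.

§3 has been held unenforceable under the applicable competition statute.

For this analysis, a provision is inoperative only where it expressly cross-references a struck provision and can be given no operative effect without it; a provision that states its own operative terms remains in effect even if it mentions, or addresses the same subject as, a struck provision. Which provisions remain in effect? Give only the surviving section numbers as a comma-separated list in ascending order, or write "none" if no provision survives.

1, 2, 4, 5, 6, 8, 9

§3 is struck. §7 operates only by reference to §3, so it falls with §3. §9 is a severability clause and preserves every provision that can still be given independent effect. The provisions still in force are §1, §2, §4, §5, §6, §8, and §9.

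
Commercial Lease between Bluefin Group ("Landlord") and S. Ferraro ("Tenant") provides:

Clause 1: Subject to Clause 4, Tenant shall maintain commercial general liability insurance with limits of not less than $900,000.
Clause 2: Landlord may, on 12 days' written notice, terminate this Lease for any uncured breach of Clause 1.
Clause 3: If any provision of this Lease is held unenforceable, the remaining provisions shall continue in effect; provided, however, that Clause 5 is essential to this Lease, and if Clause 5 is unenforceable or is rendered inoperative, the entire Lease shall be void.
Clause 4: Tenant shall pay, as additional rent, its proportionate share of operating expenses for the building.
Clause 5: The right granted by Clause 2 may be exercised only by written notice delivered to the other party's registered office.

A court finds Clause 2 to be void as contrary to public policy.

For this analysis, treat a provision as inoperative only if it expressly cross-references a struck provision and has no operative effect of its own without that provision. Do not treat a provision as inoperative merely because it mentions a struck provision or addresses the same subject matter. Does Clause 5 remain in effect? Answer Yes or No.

No

Clause 2 is struck. Clause 5 has no operative effect of its own apart from Clause 2 and is therefore inoperative. Clause 3 makes Clause 5 an essential term, and Clause 5 has been rendered inoperative by the cascade; under Clause 3, the entire Lease is therefore void. No provision of the Lease survives. Clause 5 is among the inoperative provisions, so the answer is no.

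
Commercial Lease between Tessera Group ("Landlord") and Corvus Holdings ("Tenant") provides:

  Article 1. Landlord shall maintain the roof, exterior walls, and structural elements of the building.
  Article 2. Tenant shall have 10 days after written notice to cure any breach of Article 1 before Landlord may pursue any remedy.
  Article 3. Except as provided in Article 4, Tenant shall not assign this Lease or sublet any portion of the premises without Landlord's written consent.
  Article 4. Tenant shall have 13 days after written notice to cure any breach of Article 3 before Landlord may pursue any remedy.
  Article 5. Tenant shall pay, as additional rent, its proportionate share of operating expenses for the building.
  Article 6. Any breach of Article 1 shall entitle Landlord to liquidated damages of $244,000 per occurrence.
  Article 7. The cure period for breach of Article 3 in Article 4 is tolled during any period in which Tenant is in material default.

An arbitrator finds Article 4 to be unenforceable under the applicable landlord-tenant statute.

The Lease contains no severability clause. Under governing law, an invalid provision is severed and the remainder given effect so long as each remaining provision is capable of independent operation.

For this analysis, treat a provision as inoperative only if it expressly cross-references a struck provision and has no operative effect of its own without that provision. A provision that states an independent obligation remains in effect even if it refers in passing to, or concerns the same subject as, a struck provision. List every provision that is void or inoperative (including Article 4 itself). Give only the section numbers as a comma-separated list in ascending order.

Article 4 is struck. The whole of Article 7 is the tolling of the cure period for breach of Article 3, defined by reference to Article 4, so Article 7 cannot stand once Article 4 is removed. Although Article 3 refers to Article 4, its operative terms do not depend on Article 4, so it remains in effect. Under the stated default rule, only provisions that cannot operate independently fall away; the rest are enforced. The provisions still in force are Article 1, Article 2, Article 3, Article 5, and Article 6.

4, 7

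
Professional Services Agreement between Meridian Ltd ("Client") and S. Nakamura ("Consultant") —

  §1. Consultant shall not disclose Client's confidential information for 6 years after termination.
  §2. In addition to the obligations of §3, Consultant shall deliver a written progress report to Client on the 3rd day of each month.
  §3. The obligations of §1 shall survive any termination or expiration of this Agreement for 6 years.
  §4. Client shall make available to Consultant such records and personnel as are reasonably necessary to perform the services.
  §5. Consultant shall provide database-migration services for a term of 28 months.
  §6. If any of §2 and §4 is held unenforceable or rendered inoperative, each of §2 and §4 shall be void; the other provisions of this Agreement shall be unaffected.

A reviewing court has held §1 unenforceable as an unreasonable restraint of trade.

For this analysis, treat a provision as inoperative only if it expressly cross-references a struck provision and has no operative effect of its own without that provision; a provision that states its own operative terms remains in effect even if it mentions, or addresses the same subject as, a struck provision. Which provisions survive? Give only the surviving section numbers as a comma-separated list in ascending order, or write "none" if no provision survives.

2, 4, 5, 6

§1 is struck. The only function of §3 is the survival period for §1, so it cannot stand once §1 is removed. Although §2 refers to §3, its operative terms do not depend on §3, so it remains in effect. §6 ties §2 and §4 together, but none of those is affected here; the remaining provisions continue in force under §6. §2, §4, §5, and §6 remain in effect.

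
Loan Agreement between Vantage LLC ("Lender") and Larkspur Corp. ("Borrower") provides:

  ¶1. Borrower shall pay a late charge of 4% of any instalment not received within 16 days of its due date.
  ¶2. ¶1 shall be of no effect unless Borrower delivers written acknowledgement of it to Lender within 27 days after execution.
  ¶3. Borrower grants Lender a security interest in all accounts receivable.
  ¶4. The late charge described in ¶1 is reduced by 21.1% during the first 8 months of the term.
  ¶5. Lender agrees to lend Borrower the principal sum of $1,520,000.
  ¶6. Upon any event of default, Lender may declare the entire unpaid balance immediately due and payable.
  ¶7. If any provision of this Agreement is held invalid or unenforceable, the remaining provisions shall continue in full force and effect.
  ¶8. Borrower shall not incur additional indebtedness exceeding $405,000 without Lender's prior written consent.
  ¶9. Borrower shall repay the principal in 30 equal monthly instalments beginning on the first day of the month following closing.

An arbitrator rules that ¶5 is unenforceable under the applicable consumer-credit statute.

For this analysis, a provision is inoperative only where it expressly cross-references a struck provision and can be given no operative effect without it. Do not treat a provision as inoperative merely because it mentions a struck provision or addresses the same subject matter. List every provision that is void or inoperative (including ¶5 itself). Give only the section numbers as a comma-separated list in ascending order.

¶5 is struck. No other provision's operative terms depend on ¶5. Under the severability clause in ¶7, the remaining provisions continue in force. The provisions still in force are ¶1, ¶2, ¶3, ¶4, ¶6, ¶7, ¶8, and ¶9.

5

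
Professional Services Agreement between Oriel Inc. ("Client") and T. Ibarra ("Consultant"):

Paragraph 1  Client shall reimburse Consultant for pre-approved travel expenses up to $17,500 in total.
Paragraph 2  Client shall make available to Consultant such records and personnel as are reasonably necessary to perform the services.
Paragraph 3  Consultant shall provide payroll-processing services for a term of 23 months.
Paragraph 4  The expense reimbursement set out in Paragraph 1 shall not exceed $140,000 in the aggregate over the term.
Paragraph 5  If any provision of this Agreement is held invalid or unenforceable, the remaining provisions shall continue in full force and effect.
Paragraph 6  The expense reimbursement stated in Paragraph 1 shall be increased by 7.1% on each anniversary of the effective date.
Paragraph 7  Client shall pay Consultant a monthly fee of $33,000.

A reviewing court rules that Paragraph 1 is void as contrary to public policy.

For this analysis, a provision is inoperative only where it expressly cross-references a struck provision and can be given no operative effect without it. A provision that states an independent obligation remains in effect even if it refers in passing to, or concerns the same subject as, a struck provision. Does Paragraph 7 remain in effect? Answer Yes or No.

Paragraph 1 is struck. Paragraph 4 has no operative effect of its own apart from Paragraph 1 and is therefore inoperative. Paragraph 6 operates only by reference to Paragraph 1, so it falls with Paragraph 1. Paragraph 5 is a severability clause and preserves every provision that can still be given independent effect. The provisions still in force are Paragraph 2, Paragraph 3, Paragraph 5, and Paragraph 7. Paragraph 7 is among the surviving provisions, so the answer is yes.

Yes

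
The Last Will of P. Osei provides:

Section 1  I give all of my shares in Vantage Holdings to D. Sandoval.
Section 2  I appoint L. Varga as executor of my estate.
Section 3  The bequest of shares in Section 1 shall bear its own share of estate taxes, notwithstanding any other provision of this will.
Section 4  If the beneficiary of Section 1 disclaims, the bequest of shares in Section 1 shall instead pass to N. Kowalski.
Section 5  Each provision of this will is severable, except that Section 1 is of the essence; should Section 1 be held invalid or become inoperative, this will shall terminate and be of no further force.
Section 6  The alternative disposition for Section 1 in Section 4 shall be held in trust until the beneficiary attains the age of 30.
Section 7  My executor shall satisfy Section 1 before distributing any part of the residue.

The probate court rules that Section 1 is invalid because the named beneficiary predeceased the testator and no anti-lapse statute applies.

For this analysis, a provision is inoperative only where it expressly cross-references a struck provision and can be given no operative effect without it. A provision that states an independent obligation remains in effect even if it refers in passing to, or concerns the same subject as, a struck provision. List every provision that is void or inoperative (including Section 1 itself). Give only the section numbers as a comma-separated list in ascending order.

Section 1 is struck. Section 3 merely fixes the tax charge on Section 1; with Section 1 gone it has nothing to operate on and falls away. Section 4 has no operative effect of its own apart from Section 1 and is therefore inoperative. Section 7 merely fixes the priority direction for Section 1; with Section 1 gone it has nothing to operate on and falls away. The only function of Section 6 is the trust for Section 4, so it cannot stand once Section 4 is removed. Section 5 makes Section 1 an essential term, and Section 1 is the provision held invalid; under Section 5, the entire will is therefore void. No provision of the will survives.

1, 2, 3, 4, 5, 6, 7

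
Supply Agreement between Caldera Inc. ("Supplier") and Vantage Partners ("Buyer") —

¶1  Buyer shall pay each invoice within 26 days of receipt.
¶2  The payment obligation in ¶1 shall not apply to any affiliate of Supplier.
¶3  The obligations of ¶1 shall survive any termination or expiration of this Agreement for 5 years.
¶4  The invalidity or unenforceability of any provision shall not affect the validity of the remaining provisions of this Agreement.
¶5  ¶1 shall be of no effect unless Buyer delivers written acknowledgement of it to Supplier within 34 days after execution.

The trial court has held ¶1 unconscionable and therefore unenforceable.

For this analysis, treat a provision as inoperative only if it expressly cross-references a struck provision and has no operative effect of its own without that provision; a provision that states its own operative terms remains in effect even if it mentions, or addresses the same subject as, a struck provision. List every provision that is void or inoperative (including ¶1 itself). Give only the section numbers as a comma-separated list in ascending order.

¶1 is struck. ¶2 has no operative effect of its own apart from ¶1 and is therefore inoperative. ¶3 operates only by reference to ¶1, so it falls with ¶1. ¶5 merely fixes the acknowledgement condition for ¶1; with ¶1 gone it has nothing to operate on and falls away. ¶4 is a severability clause and preserves every provision that can still be given independent effect. Only ¶4 remains in effect.

1, 2, 3, 5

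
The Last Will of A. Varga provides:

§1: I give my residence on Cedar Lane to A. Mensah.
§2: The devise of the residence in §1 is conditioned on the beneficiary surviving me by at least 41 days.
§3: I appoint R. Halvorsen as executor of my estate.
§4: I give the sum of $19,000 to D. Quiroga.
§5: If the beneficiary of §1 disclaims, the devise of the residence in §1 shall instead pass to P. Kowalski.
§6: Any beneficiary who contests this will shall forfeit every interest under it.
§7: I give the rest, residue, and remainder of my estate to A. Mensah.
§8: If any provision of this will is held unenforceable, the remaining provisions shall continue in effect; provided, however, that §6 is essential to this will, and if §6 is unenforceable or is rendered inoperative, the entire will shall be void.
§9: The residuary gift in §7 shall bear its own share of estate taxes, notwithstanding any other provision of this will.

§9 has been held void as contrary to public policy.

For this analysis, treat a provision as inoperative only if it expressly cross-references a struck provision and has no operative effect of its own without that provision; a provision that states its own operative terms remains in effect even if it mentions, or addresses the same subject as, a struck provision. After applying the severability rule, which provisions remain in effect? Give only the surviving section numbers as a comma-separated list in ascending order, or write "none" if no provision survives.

1, 2, 3, 4, 5, 6, 7, 8

§9 is struck. Nothing else in the will is defined by reference to §9. §8 makes §6 an essential term, but §6 is unaffected, so the severability proviso in §8 preserves the remaining provisions. That leaves §1, §2, §3, §4, §5, §6, §7, and §8 in effect.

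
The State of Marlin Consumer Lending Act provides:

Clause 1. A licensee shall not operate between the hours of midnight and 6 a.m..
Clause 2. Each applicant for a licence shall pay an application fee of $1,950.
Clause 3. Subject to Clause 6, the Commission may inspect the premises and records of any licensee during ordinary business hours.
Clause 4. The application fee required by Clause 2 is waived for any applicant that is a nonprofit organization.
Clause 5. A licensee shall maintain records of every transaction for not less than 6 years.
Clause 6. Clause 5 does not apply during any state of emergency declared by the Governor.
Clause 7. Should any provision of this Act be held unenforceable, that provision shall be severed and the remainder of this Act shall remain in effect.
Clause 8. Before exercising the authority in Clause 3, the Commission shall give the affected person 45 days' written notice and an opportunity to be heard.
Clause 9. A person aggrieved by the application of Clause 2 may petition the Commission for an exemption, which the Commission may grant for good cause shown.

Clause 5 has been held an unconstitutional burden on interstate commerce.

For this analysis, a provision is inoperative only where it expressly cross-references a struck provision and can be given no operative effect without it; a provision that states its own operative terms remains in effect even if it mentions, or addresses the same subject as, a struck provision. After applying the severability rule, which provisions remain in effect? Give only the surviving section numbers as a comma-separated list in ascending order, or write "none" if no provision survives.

1, 2, 3, 4, 7, 8, 9

Clause 5 is struck. Clause 6 operates only by reference to Clause 5, so it falls with Clause 5. Clause 3 mentions Clause 6 but its own obligation stands independently of Clause 6, so Clause 3 is not affected. Clause 7 is a severability clause and preserves every provision that can still be given independent effect. Clause 1, Clause 2, Clause 3, Clause 4, Clause 7, Clause 8, and Clause 9 remain in effect.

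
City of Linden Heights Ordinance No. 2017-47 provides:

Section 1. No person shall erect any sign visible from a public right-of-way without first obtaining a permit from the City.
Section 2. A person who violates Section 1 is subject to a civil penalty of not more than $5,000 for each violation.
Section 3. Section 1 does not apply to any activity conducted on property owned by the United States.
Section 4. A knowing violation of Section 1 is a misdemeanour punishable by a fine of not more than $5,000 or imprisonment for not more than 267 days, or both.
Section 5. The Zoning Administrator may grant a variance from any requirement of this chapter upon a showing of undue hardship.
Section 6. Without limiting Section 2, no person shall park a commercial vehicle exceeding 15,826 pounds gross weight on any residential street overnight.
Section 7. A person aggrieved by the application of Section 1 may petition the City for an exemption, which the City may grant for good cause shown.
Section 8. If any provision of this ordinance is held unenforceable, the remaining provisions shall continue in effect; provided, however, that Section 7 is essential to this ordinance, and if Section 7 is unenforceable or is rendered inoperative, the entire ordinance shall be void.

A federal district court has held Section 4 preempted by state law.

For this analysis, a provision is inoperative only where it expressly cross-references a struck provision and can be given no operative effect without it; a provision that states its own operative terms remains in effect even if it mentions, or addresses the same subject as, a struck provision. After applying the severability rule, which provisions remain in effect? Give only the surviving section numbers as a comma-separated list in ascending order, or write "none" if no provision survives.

Section 4 is struck. Nothing else in the ordinance is defined by reference to Section 4. Section 8 makes Section 7 an essential term, but Section 7 is unaffected, so the severability proviso in Section 8 preserves the remaining provisions. Section 1, Section 2, Section 3, Section 5, Section 6, Section 7, and Section 8 remain in effect.

1, 2, 3, 5, 6, 7, 8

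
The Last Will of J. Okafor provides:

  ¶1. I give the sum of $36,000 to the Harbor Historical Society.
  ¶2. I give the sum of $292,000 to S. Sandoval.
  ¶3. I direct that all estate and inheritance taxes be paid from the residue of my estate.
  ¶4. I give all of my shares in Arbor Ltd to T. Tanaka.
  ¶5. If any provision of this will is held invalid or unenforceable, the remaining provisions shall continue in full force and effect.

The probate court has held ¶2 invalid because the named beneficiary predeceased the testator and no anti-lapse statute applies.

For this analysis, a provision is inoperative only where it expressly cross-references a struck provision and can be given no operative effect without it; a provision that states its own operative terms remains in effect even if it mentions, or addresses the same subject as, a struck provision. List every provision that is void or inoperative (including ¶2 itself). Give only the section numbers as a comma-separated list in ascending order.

2

¶2 is struck. Nothing else in the will is defined by reference to ¶2. ¶5 is a severability clause and preserves every provision that can still be given independent effect. That leaves ¶1, ¶3, ¶4, and ¶5 in effect.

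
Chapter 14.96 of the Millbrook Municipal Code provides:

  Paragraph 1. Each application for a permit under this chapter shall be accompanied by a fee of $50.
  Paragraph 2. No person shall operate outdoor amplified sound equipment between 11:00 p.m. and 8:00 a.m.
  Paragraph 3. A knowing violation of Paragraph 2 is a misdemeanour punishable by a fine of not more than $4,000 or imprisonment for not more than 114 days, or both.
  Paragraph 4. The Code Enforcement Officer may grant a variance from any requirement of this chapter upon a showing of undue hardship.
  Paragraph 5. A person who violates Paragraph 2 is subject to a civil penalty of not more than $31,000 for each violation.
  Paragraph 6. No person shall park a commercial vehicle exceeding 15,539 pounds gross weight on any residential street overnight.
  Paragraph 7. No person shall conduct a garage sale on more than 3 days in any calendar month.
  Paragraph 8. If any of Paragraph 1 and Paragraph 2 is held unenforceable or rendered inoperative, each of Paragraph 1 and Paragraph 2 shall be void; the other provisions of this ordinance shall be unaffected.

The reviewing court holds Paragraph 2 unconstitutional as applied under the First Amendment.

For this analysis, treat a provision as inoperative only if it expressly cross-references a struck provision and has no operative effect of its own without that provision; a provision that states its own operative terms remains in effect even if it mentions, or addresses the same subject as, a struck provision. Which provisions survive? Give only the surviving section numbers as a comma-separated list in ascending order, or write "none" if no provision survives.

Paragraph 2 is struck. Paragraph 3 merely fixes the criminal penalty for violating Paragraph 2; with Paragraph 2 gone it has nothing to operate on and falls away. Paragraph 5 operates only by reference to Paragraph 2, so it falls with Paragraph 2. Paragraph 8 declares Paragraph 1 and Paragraph 2 mutually dependent; since one of them has fallen, all of them are of no effect. That brings down Paragraph 1 as well. The remainder continues in force under Paragraph 8. That leaves Paragraph 4, Paragraph 6, Paragraph 7, and Paragraph 8 in effect.

4, 6, 7, 8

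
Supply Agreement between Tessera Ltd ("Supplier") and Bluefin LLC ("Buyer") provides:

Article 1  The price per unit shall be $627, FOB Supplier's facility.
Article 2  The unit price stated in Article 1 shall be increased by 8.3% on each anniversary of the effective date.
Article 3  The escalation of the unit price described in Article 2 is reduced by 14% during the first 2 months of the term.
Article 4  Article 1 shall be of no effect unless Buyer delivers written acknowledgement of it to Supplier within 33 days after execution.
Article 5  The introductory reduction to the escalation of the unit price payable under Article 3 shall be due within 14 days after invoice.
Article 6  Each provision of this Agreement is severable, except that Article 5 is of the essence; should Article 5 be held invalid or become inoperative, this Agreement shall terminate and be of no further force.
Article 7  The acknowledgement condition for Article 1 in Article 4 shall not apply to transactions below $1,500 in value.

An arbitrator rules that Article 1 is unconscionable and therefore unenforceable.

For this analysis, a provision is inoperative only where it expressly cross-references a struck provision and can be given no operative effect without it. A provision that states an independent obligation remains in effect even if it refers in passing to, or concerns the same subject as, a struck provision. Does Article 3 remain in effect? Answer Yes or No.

Article 1 is struck. Article 2 does nothing except set the escalation of the unit price by reference to Article 1; with Article 1 gone it has no independent effect and is inoperative. The only function of Article 4 is the acknowledgement condition for Article 1, so it cannot stand once Article 1 is removed. The whole of Article 3 is the introductory reduction to the escalation of the unit price, defined by reference to Article 2, so Article 3 cannot stand once Article 2 is removed. Article 7 operates only by reference to Article 4, so it falls with Article 4. Article 5 has no operative effect of its own apart from Article 3 and is therefore inoperative. Article 6 makes Article 5 an essential term, and Article 5 has been rendered inoperative by the cascade; under Article 6, the entire Agreement is therefore void. No provision of the Agreement survives. Article 3 is among the inoperative provisions, so the answer is no.

No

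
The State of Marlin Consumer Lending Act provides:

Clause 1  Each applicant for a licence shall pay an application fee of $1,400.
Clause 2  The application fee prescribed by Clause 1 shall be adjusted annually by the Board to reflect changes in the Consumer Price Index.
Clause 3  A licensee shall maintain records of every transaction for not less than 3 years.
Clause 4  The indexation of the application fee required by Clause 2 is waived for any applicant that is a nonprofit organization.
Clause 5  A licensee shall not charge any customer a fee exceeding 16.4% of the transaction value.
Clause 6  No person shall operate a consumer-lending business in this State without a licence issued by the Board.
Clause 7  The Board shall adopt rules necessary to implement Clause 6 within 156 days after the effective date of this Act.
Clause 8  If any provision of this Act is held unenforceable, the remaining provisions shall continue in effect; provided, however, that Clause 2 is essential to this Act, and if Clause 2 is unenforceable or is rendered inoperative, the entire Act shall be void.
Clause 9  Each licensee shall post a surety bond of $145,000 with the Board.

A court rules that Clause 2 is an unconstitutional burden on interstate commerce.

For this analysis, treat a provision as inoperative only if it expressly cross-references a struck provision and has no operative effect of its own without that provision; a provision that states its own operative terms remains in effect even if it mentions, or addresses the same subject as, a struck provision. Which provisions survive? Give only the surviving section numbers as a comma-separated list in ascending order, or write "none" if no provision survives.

Clause 2 is struck. The whole of Clause 4 is the nonprofit waiver of the indexation of the application fee, defined by reference to Clause 2, so Clause 4 cannot stand once Clause 2 is removed. Clause 8 makes Clause 2 an essential term, and Clause 2 is the provision held invalid; under Clause 8, the entire Act is therefore void. No provision of the Act survives.

none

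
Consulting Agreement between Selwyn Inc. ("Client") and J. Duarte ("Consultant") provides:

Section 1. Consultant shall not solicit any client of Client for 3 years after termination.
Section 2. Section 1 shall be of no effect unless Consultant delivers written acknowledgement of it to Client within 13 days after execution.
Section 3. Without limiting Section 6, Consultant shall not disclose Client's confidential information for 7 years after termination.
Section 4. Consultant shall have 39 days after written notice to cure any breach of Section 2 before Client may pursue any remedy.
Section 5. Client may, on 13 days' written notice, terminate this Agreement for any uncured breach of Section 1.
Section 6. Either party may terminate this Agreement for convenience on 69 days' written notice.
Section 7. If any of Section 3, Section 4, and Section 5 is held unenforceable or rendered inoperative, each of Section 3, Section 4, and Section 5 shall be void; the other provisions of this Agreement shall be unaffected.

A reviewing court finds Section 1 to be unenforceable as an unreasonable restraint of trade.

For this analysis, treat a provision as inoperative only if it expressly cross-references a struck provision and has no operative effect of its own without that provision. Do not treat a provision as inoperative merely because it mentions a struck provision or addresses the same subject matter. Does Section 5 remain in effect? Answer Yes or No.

No

Section 1 is struck. Section 2 operates only by reference to Section 1, so it falls with Section 1. The only function of Section 5 is the termination right for breach of Section 1, so it cannot stand once Section 1 is removed. Section 4 merely fixes the cure period for breach of Section 2; with Section 2 gone it has nothing to operate on and falls away. Section 7 declares Section 3, Section 4, and Section 5 mutually dependent; since one of them has fallen, all of them are of no effect. That brings down Section 3 as well. The remainder continues in force under Section 7. The provisions still in force are Section 6 and Section 7. Section 5 is among the inoperative provisions, so the answer is no.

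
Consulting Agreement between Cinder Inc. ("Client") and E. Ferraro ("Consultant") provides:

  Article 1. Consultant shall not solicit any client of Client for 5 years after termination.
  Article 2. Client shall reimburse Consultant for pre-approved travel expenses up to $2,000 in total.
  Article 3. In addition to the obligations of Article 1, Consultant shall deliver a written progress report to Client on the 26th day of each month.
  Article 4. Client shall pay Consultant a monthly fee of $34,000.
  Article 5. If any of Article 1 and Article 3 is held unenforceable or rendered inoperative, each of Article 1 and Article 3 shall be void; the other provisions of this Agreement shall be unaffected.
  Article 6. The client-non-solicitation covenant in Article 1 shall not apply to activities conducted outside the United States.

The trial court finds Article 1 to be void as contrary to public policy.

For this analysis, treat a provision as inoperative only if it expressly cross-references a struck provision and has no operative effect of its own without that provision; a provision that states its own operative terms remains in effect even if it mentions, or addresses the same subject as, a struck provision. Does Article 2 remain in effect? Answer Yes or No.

Article 1 is struck. Article 6 operates only by reference to Article 1, so it falls with Article 1. Article 5 declares Article 1 and Article 3 mutually dependent; since one of them has fallen, all of them are of no effect. That brings down Article 3 as well. The remainder continues in force under Article 5. Article 2, Article 4, and Article 5 remain in effect. Article 2 is among the surviving provisions, so the answer is yes.

Yes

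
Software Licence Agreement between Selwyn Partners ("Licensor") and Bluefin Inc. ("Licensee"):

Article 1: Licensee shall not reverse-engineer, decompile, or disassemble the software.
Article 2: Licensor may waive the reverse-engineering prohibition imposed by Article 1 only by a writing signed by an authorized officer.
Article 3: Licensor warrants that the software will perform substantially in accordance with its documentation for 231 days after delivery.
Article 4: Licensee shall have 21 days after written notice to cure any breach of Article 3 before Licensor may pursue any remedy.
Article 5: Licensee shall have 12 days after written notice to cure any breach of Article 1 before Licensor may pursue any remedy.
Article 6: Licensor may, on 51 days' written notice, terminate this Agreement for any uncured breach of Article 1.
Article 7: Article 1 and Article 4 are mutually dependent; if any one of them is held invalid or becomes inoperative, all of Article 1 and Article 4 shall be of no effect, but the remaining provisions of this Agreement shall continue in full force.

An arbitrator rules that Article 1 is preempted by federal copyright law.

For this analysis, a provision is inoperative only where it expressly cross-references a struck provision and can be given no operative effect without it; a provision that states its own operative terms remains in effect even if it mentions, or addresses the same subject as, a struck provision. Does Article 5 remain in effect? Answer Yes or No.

Article 1 is struck. Article 2 operates only by reference to Article 1, so it falls with Article 1. Article 5 has no operative effect of its own apart from Article 1 and is therefore inoperative. Article 6 has no operative effect of its own apart from Article 1 and is therefore inoperative. Article 7 declares Article 1 and Article 4 mutually dependent; since one of them has fallen, all of them are of no effect. That brings down Article 4 as well. The remainder continues in force under Article 7. Article 3 and Article 7 remain in effect. Article 5 is among the inoperative provisions, so the answer is no.

No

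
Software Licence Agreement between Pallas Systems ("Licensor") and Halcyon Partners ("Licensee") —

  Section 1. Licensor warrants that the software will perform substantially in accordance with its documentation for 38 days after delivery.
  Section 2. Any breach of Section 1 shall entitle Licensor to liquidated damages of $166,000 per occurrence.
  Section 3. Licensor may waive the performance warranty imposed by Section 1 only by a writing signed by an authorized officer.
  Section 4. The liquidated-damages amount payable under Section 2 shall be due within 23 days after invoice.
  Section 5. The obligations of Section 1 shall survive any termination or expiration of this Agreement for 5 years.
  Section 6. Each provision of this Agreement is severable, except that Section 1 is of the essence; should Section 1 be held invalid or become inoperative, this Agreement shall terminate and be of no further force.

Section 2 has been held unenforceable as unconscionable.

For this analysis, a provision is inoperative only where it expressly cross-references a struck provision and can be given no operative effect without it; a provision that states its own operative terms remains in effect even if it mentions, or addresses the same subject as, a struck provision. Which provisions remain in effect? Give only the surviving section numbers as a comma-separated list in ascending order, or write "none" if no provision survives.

Section 2 is struck. Section 4 operates only by reference to Section 2, so it falls with Section 2. Section 6 makes Section 1 an essential term, but Section 1 is unaffected, so the severability proviso in Section 6 preserves the remaining provisions. That leaves Section 1, Section 3, Section 5, and Section 6 in effect.

1, 3, 5, 6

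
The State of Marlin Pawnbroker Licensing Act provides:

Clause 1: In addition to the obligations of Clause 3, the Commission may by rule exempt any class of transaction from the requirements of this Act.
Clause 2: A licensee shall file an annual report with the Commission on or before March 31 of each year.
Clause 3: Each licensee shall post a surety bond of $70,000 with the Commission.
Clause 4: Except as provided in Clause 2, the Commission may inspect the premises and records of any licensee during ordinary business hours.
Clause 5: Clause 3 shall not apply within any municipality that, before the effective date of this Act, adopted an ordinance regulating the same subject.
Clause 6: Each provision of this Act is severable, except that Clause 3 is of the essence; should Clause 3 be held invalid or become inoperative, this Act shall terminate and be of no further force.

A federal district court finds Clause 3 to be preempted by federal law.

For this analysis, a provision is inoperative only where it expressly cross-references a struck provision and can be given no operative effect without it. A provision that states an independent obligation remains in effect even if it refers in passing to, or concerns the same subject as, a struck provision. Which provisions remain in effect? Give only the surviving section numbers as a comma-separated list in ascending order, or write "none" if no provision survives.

Clause 3 is struck. The only function of Clause 5 is the local-preemption carve-out from Clause 3, so it cannot stand once Clause 3 is removed. Clause 6 makes Clause 3 an essential term, and Clause 3 is the provision held invalid; under Clause 6, the entire Act is therefore void. No provision of the Act survives.

none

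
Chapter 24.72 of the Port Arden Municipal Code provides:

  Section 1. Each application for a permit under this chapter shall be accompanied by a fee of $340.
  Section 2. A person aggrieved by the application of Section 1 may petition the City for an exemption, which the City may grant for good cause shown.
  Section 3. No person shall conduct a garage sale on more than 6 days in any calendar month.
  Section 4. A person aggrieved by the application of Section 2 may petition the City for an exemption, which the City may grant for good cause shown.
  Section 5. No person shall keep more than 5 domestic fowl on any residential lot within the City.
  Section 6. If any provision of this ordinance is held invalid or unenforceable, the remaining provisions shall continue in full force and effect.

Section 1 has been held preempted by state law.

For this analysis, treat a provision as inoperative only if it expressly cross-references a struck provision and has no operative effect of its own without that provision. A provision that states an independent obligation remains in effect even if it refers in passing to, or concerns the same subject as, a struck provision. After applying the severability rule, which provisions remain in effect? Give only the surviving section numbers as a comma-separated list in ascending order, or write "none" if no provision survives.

Section 1 is struck. Section 2 merely fixes the exemption procedure for Section 1; with Section 1 gone it has nothing to operate on and falls away. The only function of Section 4 is the exemption procedure for Section 2, so it cannot stand once Section 2 is removed. Under the severability clause in Section 6, the remaining provisions continue in force. The provisions still in force are Section 3, Section 5, and Section 6.

3, 5, 6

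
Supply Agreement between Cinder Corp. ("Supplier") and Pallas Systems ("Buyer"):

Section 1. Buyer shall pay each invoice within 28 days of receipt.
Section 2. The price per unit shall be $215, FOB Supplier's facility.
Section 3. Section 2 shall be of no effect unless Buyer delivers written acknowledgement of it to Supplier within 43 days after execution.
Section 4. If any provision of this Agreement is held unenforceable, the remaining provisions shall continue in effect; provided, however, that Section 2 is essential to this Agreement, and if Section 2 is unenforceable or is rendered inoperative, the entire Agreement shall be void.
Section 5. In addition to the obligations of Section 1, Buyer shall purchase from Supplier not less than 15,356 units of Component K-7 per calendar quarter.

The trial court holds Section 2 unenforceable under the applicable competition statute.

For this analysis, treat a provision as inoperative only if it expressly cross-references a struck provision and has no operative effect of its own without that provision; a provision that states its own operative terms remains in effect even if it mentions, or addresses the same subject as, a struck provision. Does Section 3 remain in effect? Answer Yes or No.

Section 2 is struck. Section 3 has no operative effect of its own apart from Section 2 and is therefore inoperative. Section 4 makes Section 2 an essential term, and Section 2 is the provision held invalid; under Section 4, the entire Agreement is therefore void. No provision of the Agreement survives. Section 3 is among the inoperative provisions, so the answer is no.

No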